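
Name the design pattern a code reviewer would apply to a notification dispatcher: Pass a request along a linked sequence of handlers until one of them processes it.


This matches the Chain of Responsibility pattern

Chain of Responsibility


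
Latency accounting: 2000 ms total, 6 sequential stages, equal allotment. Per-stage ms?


Formula: per_stage = total_budget / stages
per_stage = 2000 / 6
per_stage = 333.33 ms

333.33 ms


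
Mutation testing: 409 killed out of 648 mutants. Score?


Mutation score = killed / total * 100
Mutation score = 409 / 648 * 100
Mutation score = 63.12%

63.12%


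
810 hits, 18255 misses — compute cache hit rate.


Formula: hit rate = hits / (hits + misses) * 100
hit rate = 810 / (810 + 18255) * 100
hit rate = 810 / 19065 * 100
hit rate = 4.25%

4.25%


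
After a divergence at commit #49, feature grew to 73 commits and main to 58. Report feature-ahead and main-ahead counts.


Common ancestor: commit #49
feature commits after divergence: 73 - 49 = 24
main commits after divergence: 58 - 49 = 9
feature is 24 commits ahead of main
main is 9 commits ahead of feature

feature ahead: 24, main ahead: 9


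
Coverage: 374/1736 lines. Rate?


Coverage = covered / total * 100
Coverage = 374 / 1736 * 100
Coverage = 21.54%

21.54%


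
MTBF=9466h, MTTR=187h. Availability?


Availability = MTBF / (MTBF + MTTR)
Availability = 9466 / (9466 + 187)
Availability = 9466 / 9653
Availability = 98.0628%

98.0628%


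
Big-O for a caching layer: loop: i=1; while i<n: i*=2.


Reasoning: i doubles each step so iterations are log2(n)
Complexity: O(log n)

O(log n)


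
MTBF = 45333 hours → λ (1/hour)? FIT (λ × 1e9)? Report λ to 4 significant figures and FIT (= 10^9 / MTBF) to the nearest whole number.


Formula: λ = 1 / MTBF; FIT = λ × 1e9 = 1e9 / MTBF
λ = 1 / 45333 ≈ 2.206e-05 failures/hour
FIT = 1e9 / 45333 ≈ 22059 failures per 1e9 hours (nearest whole number)

λ = 2.206e-05 /h, FIT = 22059


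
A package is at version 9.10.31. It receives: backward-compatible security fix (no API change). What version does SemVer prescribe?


Current: 9.10.31
Change category: 'backward-compatible security fix (no API change)' → patch bump
SemVer rule: patch bump → increment PATCH (MAJOR and MINOR unchanged)
New: 9.10.32

9.10.32


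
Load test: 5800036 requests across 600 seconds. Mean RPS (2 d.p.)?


Formula: throughput = requests / seconds
throughput = 5800036 / 600
throughput = 9666.73 requests/second

9666.73 requests/second


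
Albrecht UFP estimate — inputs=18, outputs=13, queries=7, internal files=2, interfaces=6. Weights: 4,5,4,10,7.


UFP = EI*4 + EO*5 + EQ*4 + ILF*10 + EIF*7
UFP = 18*4 + 13*5 + 7*4 + 2*10 + 6*7
UFP = 72 + 65 + 28 + 20 + 42
UFP = 227

227


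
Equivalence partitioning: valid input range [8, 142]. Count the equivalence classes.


Valid range: [8, 142]
Class 1: x < 8 — invalid
Class 2: 8 ≤ x ≤ 142 — valid
Class 3: x > 142 — invalid
Total equivalence classes: 3

3 equivalence classes


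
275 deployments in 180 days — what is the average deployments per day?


Formula: deployments per day = releases / days
= 275 / 180
= 1.528 deploys/day
(equivalently, 10.69 deploys/week)

1.528 deploys/day


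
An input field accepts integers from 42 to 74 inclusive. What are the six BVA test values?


Range: [42, 74]
Boundaries: just below min, min, min+1, max-1, max, just above max
Values: [41, 42, 43, 73, 74, 75]

[41, 42, 43, 73, 74, 75]


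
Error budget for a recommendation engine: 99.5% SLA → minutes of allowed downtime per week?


Formula: allowed downtime = period * (100 - SLA) / 100
Period (week) = 10080 minutes
Unavailability fraction = (100 - 99.5) / 100
Allowed downtime = 10080 * (100 - 99.5) / 100
Allowed downtime = 50.4 minutes

50.4 minutes


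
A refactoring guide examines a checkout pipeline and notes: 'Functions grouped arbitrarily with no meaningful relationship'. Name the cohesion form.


Reasoning: Worst: random grouping
Type: Coincidental cohesion

Coincidental cohesion


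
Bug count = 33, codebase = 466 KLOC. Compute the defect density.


Defect density = defects / KLOC
Defect density = 33 / 466
Defect density = 0.071 defects/KLOC

0.071 defects/KLOC


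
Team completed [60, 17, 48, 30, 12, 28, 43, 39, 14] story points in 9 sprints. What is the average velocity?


Formula: Avg velocity = Total points / Number of sprints
Points: [60, 17, 48, 30, 12, 28, 43, 39, 14]
Sum = 60 + 17 + 48 + 30 + 12 + 28 + 43 + 39 + 14 = 291
Avg velocity = 291 / 9 = 32.33 points/sprint

32.33 points/sprint


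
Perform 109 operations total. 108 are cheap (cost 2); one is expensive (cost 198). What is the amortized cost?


Formula: Amortized cost = Total cost / Operations
Total cost = (108 * 2) + (1 * 198)
Total cost = 216 + 198 = 414
Amortized = 414 / 109 = 3.7982

3.7982


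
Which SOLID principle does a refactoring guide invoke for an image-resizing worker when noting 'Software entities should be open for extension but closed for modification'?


This describes the Open/Closed Principle (OCP)

Open/Closed Principle (OCP)


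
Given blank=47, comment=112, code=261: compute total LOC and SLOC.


Total LOC = blank + comment + code
Total LOC = 47 + 112 + 261 = 420
SLOC (source only) = code = 261

Total LOC: 420, SLOC: 261


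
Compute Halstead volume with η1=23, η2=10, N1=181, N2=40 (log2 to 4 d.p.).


Formula: V = N * log2(η), where N = N1 + N2 and η = η1 + η2
η = 23 + 10 = 33
N = 181 + 40 = 221
log2(33) ≈ 5.0444
V = 221 * 5.0444 = 1114.81

1114.81


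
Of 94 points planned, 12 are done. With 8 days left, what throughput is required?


Formula: Required rate = Remaining points / Days left
Remaining = 94 - 12 = 82 points
Required rate = 82 / 8 = 10.25 points/day

10.25 points/day


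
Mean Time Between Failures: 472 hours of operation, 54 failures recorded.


Formula: MTBF = Total operating time / Number of failures
MTBF = 472 / 54
MTBF = 8.74 hours

8.74 hours


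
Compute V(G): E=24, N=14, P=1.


Formula: V(G) = E - N + 2P
V(G) = 24 - 14 + 2*1
V(G) = 10 + 2
V(G) = 12

12


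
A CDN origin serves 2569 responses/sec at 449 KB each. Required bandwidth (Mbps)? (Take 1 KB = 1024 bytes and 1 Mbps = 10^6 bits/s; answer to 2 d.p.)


Formula: Mbps = payload_bytes * RPS * 8 / 1e6
Payload per request = 449 KB = 449 * 1024 = 459776 bytes
Total bytes/sec = 459776 * 2569 = 1181164544
Total bits/sec = 1181164544 * 8 = 9449316352
Mbps = 9449316352 / 1e6 = 9449.32

9449.32 Mbps


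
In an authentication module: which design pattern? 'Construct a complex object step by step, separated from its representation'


This matches the Builder pattern

Builder


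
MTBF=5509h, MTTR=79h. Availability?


Availability = MTBF / (MTBF + MTTR)
Availability = 5509 / (5509 + 79)
Availability = 5509 / 5588
Availability = 98.5863%

98.5863%


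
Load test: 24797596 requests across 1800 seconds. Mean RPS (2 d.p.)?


Formula: throughput = requests / seconds
throughput = 24797596 / 1800
throughput = 13776.44 requests/second

13776.44 requests/second


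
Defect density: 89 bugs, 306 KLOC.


Defect density = defects / KLOC
Defect density = 89 / 306
Defect density = 0.291 defects/KLOC

0.291 defects/KLOC


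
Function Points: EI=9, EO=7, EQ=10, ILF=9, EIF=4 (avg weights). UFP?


UFP = EI*4 + EO*5 + EQ*4 + ILF*10 + EIF*7
UFP = 9*4 + 7*5 + 10*4 + 9*10 + 4*7
UFP = 36 + 35 + 40 + 90 + 28
UFP = 229

229


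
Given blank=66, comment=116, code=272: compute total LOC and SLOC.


Total LOC = blank + comment + code
Total LOC = 66 + 116 + 272 = 454
SLOC (source only) = code = 272

Total LOC: 454, SLOC: 272


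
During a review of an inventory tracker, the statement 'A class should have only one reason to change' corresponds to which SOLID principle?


This describes the Single Responsibility Principle (SRP)

Single Responsibility Principle (SRP)


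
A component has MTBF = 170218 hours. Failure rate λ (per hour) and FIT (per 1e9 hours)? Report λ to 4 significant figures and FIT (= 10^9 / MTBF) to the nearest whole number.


Formula: λ = 1 / MTBF; FIT = λ × 1e9 = 1e9 / MTBF
λ = 1 / 170218 ≈ 5.875e-06 failures/hour
FIT = 1e9 / 170218 ≈ 5875 failures per 1e9 hours (nearest whole number)

λ = 5.875e-06 /h, FIT = 5875


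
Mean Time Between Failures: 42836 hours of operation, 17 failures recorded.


Formula: MTBF = Total operating time / Number of failures
MTBF = 42836 / 17
MTBF = 2519.76 hours

2519.76 hours


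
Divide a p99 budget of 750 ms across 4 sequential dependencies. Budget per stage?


Formula: per_stage = total_budget / stages
per_stage = 750 / 4
per_stage = 187.5 ms

187.5 ms


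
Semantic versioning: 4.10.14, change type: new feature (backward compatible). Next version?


Current: 4.10.14
Change category: 'new feature (backward compatible)' → minor bump
SemVer rule: minor bump → increment MINOR, reset PATCH to 0 (MAJOR unchanged)
New: 4.11.0

4.11.0


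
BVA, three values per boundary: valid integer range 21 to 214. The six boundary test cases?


Range: [21, 214]
Boundaries: just below min, min, min+1, max-1, max, just above max
Values: [20, 21, 22, 213, 214, 215]

[20, 21, 22, 213, 214, 215]


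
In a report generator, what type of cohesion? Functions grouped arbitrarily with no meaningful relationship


Reasoning: Worst: random grouping
Type: Coincidental cohesion

Coincidental cohesion


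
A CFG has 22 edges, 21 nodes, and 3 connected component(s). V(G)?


Formula: V(G) = E - N + 2P
V(G) = 22 - 21 + 2*3
V(G) = 1 + 6
V(G) = 7

7


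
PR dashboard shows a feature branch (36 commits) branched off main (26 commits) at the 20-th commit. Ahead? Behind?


Common ancestor: commit #20
feature commits after divergence: 36 - 20 = 16
main commits after divergence: 26 - 20 = 6
feature is 16 commits ahead of main
main is 6 commits ahead of feature

feature ahead: 16, main ahead: 6


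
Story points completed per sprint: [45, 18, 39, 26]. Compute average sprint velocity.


Formula: Avg velocity = Total points / Number of sprints
Points: [45, 18, 39, 26]
Sum = 45 + 18 + 39 + 26 = 128
Avg velocity = 128 / 4 = 32.0 points/sprint

32.0 points/sprint


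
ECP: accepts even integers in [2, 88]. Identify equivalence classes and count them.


Constraint: even integers in [2, 88]
Class 1: x < 2 — out-of-range invalid
Class 2: x in [2,88] but odd — wrong type invalid
Class 3: x in [2,88] and even — valid
Class 4: x > 88 — out-of-range invalid
Total equivalence classes: 4

4 equivalence classes


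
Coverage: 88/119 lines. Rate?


Coverage = covered / total * 100
Coverage = 88 / 119 * 100
Coverage = 73.95%

73.95%


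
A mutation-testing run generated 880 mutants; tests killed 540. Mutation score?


Mutation score = killed / total * 100
Mutation score = 540 / 880 * 100
Mutation score = 61.36%

61.36%


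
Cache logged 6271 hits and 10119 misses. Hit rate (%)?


Formula: hit rate = hits / (hits + misses) * 100
hit rate = 6271 / (6271 + 10119) * 100
hit rate = 6271 / 16390 * 100
hit rate = 38.26%

38.26%


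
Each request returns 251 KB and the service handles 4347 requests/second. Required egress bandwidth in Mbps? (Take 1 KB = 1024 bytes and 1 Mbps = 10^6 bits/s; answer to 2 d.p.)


Formula: Mbps = payload_bytes * RPS * 8 / 1e6
Payload per request = 251 KB = 251 * 1024 = 257024 bytes
Total bytes/sec = 257024 * 4347 = 1117283328
Total bits/sec = 1117283328 * 8 = 8938266624
Mbps = 8938266624 / 1e6 = 8938.27

8938.27 Mbps


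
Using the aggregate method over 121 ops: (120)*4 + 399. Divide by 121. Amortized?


Formula: Amortized cost = Total cost / Operations
Total cost = (120 * 4) + (1 * 399)
Total cost = 480 + 399 = 879
Amortized = 879 / 121 = 7.2645

7.2645


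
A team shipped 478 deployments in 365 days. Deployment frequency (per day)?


Formula: deployments per day = releases / days
= 478 / 365
= 1.31 deploys/day
(equivalently, 9.17 deploys/week)

1.31 deploys/day


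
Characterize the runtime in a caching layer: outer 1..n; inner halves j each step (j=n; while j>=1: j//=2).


Reasoning: n times log n
Complexity: O(n log n)

O(n log n)


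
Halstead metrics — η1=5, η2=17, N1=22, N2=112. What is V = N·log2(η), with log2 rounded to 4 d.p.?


Formula: V = N * log2(η), where N = N1 + N2 and η = η1 + η2
η = 5 + 17 = 22
N = 22 + 112 = 134
log2(22) ≈ 4.4594
V = 134 * 4.4594 = 597.56

597.56


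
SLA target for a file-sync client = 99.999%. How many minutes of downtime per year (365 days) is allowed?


Formula: allowed downtime = period * (100 - SLA) / 100
Period (year (365 days)) = 525600 minutes
Unavailability fraction = (100 - 99.999) / 100
Allowed downtime = 525600 * (100 - 99.999) / 100
Allowed downtime = 5.256 minutes

5.256 minutes


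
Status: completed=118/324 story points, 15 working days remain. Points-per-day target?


Formula: Required rate = Remaining points / Days left
Remaining = 324 - 118 = 206 points
Required rate = 206 / 15 = 13.73 points/day

13.73 points/day


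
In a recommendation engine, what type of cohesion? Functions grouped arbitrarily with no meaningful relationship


Reasoning: Worst: random grouping
Type: Coincidental cohesion

Coincidental cohesion


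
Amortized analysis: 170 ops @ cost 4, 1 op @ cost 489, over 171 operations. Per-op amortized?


Formula: Amortized cost = Total cost / Operations
Total cost = (170 * 4) + (1 * 489)
Total cost = 680 + 489 = 1169
Amortized = 1169 / 171 = 6.8363

6.8363


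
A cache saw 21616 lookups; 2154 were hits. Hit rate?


Formula: hit rate = hits / (hits + misses) * 100
hit rate = 2154 / (2154 + 19462) * 100
hit rate = 2154 / 21616 * 100
hit rate = 9.96%

9.96%


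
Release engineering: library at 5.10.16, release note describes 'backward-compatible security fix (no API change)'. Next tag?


Current: 5.10.16
Change category: 'backward-compatible security fix (no API change)' → patch bump
SemVer rule: patch bump → increment PATCH (MAJOR and MINOR unchanged)
New: 5.10.17

5.10.17


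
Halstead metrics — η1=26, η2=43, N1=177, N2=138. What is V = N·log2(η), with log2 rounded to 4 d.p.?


Formula: V = N * log2(η), where N = N1 + N2 and η = η1 + η2
η = 26 + 43 = 69
N = 177 + 138 = 315
log2(69) ≈ 6.1085
V = 315 * 6.1085 = 1924.18

1924.18


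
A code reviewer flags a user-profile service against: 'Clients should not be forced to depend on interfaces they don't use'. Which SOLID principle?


This describes the Interface Segregation Principle (ISP)

Interface Segregation Principle (ISP)


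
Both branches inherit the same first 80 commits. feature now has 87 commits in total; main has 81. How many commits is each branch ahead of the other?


Common ancestor: commit #80
feature commits after divergence: 87 - 80 = 7
main commits after divergence: 81 - 80 = 1
feature is 7 commits ahead of main
main is 1 commits ahead of feature

feature ahead: 7, main ahead: 1


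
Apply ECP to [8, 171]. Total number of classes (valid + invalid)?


Valid range: [8, 171]
Class 1: x < 8 — invalid
Class 2: 8 ≤ x ≤ 171 — valid
Class 3: x > 171 — invalid
Total equivalence classes: 3

3 equivalence classes


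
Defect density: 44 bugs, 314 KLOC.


Defect density = defects / KLOC
Defect density = 44 / 314
Defect density = 0.14 defects/KLOC

0.14 defects/KLOC


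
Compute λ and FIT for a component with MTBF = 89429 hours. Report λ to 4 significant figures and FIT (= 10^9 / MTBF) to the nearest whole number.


Formula: λ = 1 / MTBF; FIT = λ × 1e9 = 1e9 / MTBF
λ = 1 / 89429 ≈ 1.118e-05 failures/hour
FIT = 1e9 / 89429 ≈ 11182 failures per 1e9 hours (nearest whole number)

λ = 1.118e-05 /h, FIT = 11182


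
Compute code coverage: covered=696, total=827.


Coverage = covered / total * 100
Coverage = 696 / 827 * 100
Coverage = 84.16%

84.16%


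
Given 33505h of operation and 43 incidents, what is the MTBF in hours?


Formula: MTBF = Total operating time / Number of failures
MTBF = 33505 / 43
MTBF = 779.19 hours

779.19 hours


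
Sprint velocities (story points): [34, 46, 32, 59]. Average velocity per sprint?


Formula: Avg velocity = Total points / Number of sprints
Points: [34, 46, 32, 59]
Sum = 34 + 46 + 32 + 59 = 171
Avg velocity = 171 / 4 = 42.75 points/sprint

42.75 points/sprint


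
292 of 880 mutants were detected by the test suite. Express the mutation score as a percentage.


Mutation score = killed / total * 100
Mutation score = 292 / 880 * 100
Mutation score = 33.18%

33.18%


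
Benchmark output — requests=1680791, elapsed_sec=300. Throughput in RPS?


Formula: throughput = requests / seconds
throughput = 1680791 / 300
throughput = 5602.64 requests/second

5602.64 requests/second


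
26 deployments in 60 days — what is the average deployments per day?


Formula: deployments per day = releases / days
= 26 / 60
= 0.433 deploys/day
(equivalently, 3.03 deploys/week)

0.433 deploys/day


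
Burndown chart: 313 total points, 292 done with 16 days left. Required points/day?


Formula: Required rate = Remaining points / Days left
Remaining = 313 - 292 = 21 points
Required rate = 21 / 16 = 1.31 points/day

1.31 points/day


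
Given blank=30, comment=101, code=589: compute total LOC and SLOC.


Total LOC = blank + comment + code
Total LOC = 30 + 101 + 589 = 720
SLOC (source only) = code = 589

Total LOC: 720, SLOC: 589


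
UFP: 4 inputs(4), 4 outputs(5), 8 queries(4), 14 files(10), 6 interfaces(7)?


UFP = EI*4 + EO*5 + EQ*4 + ILF*10 + EIF*7
UFP = 4*4 + 4*5 + 8*4 + 14*10 + 6*7
UFP = 16 + 20 + 32 + 140 + 42
UFP = 250

250


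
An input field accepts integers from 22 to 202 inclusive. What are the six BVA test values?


Range: [22, 202]
Boundaries: just below min, min, min+1, max-1, max, just above max
Values: [21, 22, 23, 201, 202, 203]

[21, 22, 23, 201, 202, 203]


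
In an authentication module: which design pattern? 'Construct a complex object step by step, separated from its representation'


This matches the Builder pattern

Builder


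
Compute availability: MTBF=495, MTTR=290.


Availability = MTBF / (MTBF + MTTR)
Availability = 495 / (495 + 290)
Availability = 495 / 785
Availability = 63.0573%

63.0573%


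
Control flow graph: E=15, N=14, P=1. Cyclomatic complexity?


Formula: V(G) = E - N + 2P
V(G) = 15 - 14 + 2*1
V(G) = 1 + 2
V(G) = 3

3


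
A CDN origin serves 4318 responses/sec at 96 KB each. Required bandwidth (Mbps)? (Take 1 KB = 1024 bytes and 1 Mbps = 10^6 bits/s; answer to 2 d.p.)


Formula: Mbps = payload_bytes * RPS * 8 / 1e6
Payload per request = 96 KB = 96 * 1024 = 98304 bytes
Total bytes/sec = 98304 * 4318 = 424476672
Total bits/sec = 424476672 * 8 = 3395813376
Mbps = 3395813376 / 1e6 = 3395.81

3395.81 Mbps


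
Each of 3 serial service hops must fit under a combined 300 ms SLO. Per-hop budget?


Formula: per_stage = total_budget / stages
per_stage = 300 / 3
per_stage = 100.0 ms

100.0 ms


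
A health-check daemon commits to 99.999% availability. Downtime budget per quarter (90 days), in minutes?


Formula: allowed downtime = period * (100 - SLA) / 100
Period (quarter (90 days)) = 129600 minutes
Unavailability fraction = (100 - 99.999) / 100
Allowed downtime = 129600 * (100 - 99.999) / 100
Allowed downtime = 1.296 minutes

1.296 minutes


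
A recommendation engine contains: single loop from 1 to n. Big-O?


Reasoning: one pass through n items
Complexity: O(n)

O(n)


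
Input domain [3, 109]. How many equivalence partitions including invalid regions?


Valid range: [3, 109]
Class 1: x < 3 — invalid
Class 2: 3 ≤ x ≤ 109 — valid
Class 3: x > 109 — invalid
Total equivalence classes: 3

3 equivalence classes


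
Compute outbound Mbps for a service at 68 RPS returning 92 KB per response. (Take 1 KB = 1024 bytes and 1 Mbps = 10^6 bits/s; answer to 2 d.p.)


Formula: Mbps = payload_bytes * RPS * 8 / 1e6
Payload per request = 92 KB = 92 * 1024 = 94208 bytes
Total bytes/sec = 94208 * 68 = 6406144
Total bits/sec = 6406144 * 8 = 51249152
Mbps = 51249152 / 1e6 = 51.25

51.25 Mbps


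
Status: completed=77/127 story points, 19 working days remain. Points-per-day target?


Formula: Required rate = Remaining points / Days left
Remaining = 127 - 77 = 50 points
Required rate = 50 / 19 = 2.63 points/day

2.63 points/day


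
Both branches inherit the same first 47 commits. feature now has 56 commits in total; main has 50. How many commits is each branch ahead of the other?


Common ancestor: commit #47
feature commits after divergence: 56 - 47 = 9
main commits after divergence: 50 - 47 = 3
feature is 9 commits ahead of main
main is 3 commits ahead of feature

feature ahead: 9, main ahead: 3


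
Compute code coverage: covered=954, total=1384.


Coverage = covered / total * 100
Coverage = 954 / 1384 * 100
Coverage = 68.93%

68.93%


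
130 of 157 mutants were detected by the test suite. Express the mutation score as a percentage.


Mutation score = killed / total * 100
Mutation score = 130 / 157 * 100
Mutation score = 82.8%

82.8%


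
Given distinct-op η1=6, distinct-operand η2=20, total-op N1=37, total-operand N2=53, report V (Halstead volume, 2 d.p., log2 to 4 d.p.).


Formula: V = N * log2(η), where N = N1 + N2 and η = η1 + η2
η = 6 + 20 = 26
N = 37 + 53 = 90
log2(26) ≈ 4.7004
V = 90 * 4.7004 = 423.04

423.04


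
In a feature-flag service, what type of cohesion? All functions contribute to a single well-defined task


Reasoning: Best: single purpose
Type: Functional cohesion

Functional cohesion


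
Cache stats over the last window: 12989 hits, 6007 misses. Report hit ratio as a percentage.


Formula: hit rate = hits / (hits + misses) * 100
hit rate = 12989 / (12989 + 6007) * 100
hit rate = 12989 / 18996 * 100
hit rate = 68.38%

68.38%


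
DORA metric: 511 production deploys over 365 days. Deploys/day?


Formula: deployments per day = releases / days
= 511 / 365
= 1.4 deploys/day
(equivalently, 9.8 deploys/week)

1.4 deploys/day


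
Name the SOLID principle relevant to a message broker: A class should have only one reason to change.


This describes the Single Responsibility Principle (SRP)

Single Responsibility Principle (SRP)


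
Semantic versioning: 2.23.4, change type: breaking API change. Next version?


Current: 2.23.4
Change category: 'breaking API change' → major bump
SemVer rule: major bump → increment MAJOR, reset MINOR and PATCH to 0
New: 3.0.0

3.0.0


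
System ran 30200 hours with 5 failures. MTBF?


Formula: MTBF = Total operating time / Number of failures
MTBF = 30200 / 5
MTBF = 6040.0 hours

6040.0 hours


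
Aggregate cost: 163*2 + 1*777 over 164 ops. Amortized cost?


Formula: Amortized cost = Total cost / Operations
Total cost = (163 * 2) + (1 * 777)
Total cost = 326 + 777 = 1103
Amortized = 1103 / 164 = 6.7256

6.7256


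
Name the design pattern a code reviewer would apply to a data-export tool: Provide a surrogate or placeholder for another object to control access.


This matches the Proxy pattern

Proxy


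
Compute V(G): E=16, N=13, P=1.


Formula: V(G) = E - N + 2P
V(G) = 16 - 13 + 2*1
V(G) = 3 + 2
V(G) = 5

5


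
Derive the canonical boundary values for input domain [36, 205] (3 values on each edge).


Range: [36, 205]
Boundaries: just below min, min, min+1, max-1, max, just above max
Values: [35, 36, 37, 204, 205, 206]

[35, 36, 37, 204, 205, 206]


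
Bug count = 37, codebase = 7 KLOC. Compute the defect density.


Defect density = defects / KLOC
Defect density = 37 / 7
Defect density = 5.286 defects/KLOC

5.286 defects/KLOC


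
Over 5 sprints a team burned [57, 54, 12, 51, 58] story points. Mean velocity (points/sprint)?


Formula: Avg velocity = Total points / Number of sprints
Points: [57, 54, 12, 51, 58]
Sum = 57 + 54 + 12 + 51 + 58 = 232
Avg velocity = 232 / 5 = 46.4 points/sprint

46.4 points/sprint


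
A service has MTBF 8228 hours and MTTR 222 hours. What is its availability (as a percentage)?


Availability = MTBF / (MTBF + MTTR)
Availability = 8228 / (8228 + 222)
Availability = 8228 / 8450
Availability = 97.3728%

97.3728%


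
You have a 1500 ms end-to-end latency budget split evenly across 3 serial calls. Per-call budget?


Formula: per_stage = total_budget / stages
per_stage = 1500 / 3
per_stage = 500.0 ms

500.0 ms


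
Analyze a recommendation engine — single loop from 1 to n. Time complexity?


Reasoning: one pass through n items
Complexity: O(n)

O(n)


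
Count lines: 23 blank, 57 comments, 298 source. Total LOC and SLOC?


Total LOC = blank + comment + code
Total LOC = 23 + 57 + 298 = 378
SLOC (source only) = code = 298

Total LOC: 378, SLOC: 298


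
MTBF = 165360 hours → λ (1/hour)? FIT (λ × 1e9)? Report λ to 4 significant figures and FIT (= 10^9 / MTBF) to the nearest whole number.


Formula: λ = 1 / MTBF; FIT = λ × 1e9 = 1e9 / MTBF
λ = 1 / 165360 ≈ 6.047e-06 failures/hour
FIT = 1e9 / 165360 ≈ 6047 failures per 1e9 hours (nearest whole number)

λ = 6.047e-06 /h, FIT = 6047


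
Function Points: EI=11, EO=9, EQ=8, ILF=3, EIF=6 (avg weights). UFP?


UFP = EI*4 + EO*5 + EQ*4 + ILF*10 + EIF*7
UFP = 11*4 + 9*5 + 8*4 + 3*10 + 6*7
UFP = 44 + 45 + 32 + 30 + 42
UFP = 193

193


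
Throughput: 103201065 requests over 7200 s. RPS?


Formula: throughput = requests / seconds
throughput = 103201065 / 7200
throughput = 14333.48 requests/second

14333.48 requests/second


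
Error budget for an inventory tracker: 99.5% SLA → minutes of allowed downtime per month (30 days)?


Formula: allowed downtime = period * (100 - SLA) / 100
Period (month (30 days)) = 43200 minutes
Unavailability fraction = (100 - 99.5) / 100
Allowed downtime = 43200 * (100 - 99.5) / 100
Allowed downtime = 216.0 minutes

216.0 minutes


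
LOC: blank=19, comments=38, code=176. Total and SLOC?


Total LOC = blank + comment + code
Total LOC = 19 + 38 + 176 = 233
SLOC (source only) = code = 176

Total LOC: 233, SLOC: 176


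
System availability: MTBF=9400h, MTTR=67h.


Availability = MTBF / (MTBF + MTTR)
Availability = 9400 / (9400 + 67)
Availability = 9400 / 9467
Availability = 99.2923%

99.2923%


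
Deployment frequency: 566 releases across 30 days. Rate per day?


Formula: deployments per day = releases / days
= 566 / 30
= 18.867 deploys/day
(equivalently, 132.07 deploys/week)

18.867 deploys/day


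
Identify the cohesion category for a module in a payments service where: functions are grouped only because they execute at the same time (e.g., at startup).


Reasoning: Related by timing only
Type: Temporal cohesion

Temporal cohesion


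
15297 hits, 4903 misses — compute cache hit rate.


Formula: hit rate = hits / (hits + misses) * 100
hit rate = 15297 / (15297 + 4903) * 100
hit rate = 15297 / 20200 * 100
hit rate = 75.73%

75.73%


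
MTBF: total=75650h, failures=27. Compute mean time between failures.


Formula: MTBF = Total operating time / Number of failures
MTBF = 75650 / 27
MTBF = 2801.85 hours

2801.85 hours


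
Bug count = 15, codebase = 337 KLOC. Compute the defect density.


Defect density = defects / KLOC
Defect density = 15 / 337
Defect density = 0.045 defects/KLOC

0.045 defects/KLOC


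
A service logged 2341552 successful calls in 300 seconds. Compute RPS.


Formula: throughput = requests / seconds
throughput = 2341552 / 300
throughput = 7805.17 requests/second

7805.17 requests/second


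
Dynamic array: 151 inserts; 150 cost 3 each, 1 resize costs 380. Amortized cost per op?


Formula: Amortized cost = Total cost / Operations
Total cost = (150 * 3) + (1 * 380)
Total cost = 450 + 380 = 830
Amortized = 830 / 151 = 5.4967

5.4967


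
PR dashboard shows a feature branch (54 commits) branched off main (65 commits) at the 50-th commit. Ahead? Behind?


Common ancestor: commit #50
feature commits after divergence: 54 - 50 = 4
main commits after divergence: 65 - 50 = 15
feature is 4 commits ahead of main
main is 15 commits ahead of feature

feature ahead: 4, main ahead: 15


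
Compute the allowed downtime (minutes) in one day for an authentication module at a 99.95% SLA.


Formula: allowed downtime = period * (100 - SLA) / 100
Period (day) = 1440 minutes
Unavailability fraction = (100 - 99.95) / 100
Allowed downtime = 1440 * (100 - 99.95) / 100
Allowed downtime = 0.72 minutes

0.72 minutes


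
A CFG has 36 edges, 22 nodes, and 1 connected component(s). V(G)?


Formula: V(G) = E - N + 2P
V(G) = 36 - 22 + 2*1
V(G) = 14 + 2
V(G) = 16

16


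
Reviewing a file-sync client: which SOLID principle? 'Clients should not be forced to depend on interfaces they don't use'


This describes the Interface Segregation Principle (ISP)

Interface Segregation Principle (ISP)


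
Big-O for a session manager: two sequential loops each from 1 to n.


Reasoning: sequential dominates: O(n) + O(n) = O(n)
Complexity: O(n)

O(n)


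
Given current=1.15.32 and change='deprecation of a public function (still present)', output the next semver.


Current: 1.15.32
Change category: 'deprecation of a public function (still present)' → minor bump
SemVer rule: minor bump → increment MINOR, reset PATCH to 0 (MAJOR unchanged)
New: 1.16.0

1.16.0


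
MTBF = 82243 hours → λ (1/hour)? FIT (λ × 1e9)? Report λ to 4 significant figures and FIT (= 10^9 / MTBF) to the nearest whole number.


Formula: λ = 1 / MTBF; FIT = λ × 1e9 = 1e9 / MTBF
λ = 1 / 82243 ≈ 1.216e-05 failures/hour
FIT = 1e9 / 82243 ≈ 12159 failures per 1e9 hours (nearest whole number)

λ = 1.216e-05 /h, FIT = 12159


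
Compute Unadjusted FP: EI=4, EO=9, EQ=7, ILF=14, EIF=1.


UFP = EI*4 + EO*5 + EQ*4 + ILF*10 + EIF*7
UFP = 4*4 + 9*5 + 7*4 + 14*10 + 1*7
UFP = 16 + 45 + 28 + 140 + 7
UFP = 236

236


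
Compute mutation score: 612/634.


Mutation score = killed / total * 100
Mutation score = 612 / 634 * 100
Mutation score = 96.53%

96.53%


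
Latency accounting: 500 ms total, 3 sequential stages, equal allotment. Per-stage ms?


Formula: per_stage = total_budget / stages
per_stage = 500 / 3
per_stage = 166.67 ms

166.67 ms


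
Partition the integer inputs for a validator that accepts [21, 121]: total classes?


Valid range: [21, 121]
Class 1: x < 21 — invalid
Class 2: 21 ≤ x ≤ 121 — valid
Class 3: x > 121 — invalid
Total equivalence classes: 3

3 equivalence classes


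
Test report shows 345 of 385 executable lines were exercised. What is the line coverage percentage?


Coverage = covered / total * 100
Coverage = 345 / 385 * 100
Coverage = 89.61%

89.61%


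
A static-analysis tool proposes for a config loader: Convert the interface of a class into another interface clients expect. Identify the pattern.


This matches the Adapter pattern

Adapter


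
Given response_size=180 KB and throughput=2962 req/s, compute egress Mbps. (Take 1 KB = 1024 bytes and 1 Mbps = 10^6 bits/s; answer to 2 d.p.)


Formula: Mbps = payload_bytes * RPS * 8 / 1e6
Payload per request = 180 KB = 180 * 1024 = 184320 bytes
Total bytes/sec = 184320 * 2962 = 545955840
Total bits/sec = 545955840 * 8 = 4367646720
Mbps = 4367646720 / 1e6 = 4367.65

4367.65 Mbps


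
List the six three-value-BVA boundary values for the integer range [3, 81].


Range: [3, 81]
Boundaries: just below min, min, min+1, max-1, max, just above max
Values: [2, 3, 4, 80, 81, 82]

[2, 3, 4, 80, 81, 82]


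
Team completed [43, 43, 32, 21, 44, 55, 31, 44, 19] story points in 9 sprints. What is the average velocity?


Formula: Avg velocity = Total points / Number of sprints
Points: [43, 43, 32, 21, 44, 55, 31, 44, 19]
Sum = 43 + 43 + 32 + 21 + 44 + 55 + 31 + 44 + 19 = 332
Avg velocity = 332 / 9 = 36.89 points/sprint

36.89 points/sprint


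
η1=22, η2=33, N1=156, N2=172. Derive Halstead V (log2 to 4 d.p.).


Formula: V = N * log2(η), where N = N1 + N2 and η = η1 + η2
η = 22 + 33 = 55
N = 156 + 172 = 328
log2(55) ≈ 5.7814
V = 328 * 5.7814 = 1896.30

1896.30


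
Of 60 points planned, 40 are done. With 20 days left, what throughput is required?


Formula: Required rate = Remaining points / Days left
Remaining = 60 - 40 = 20 points
Required rate = 20 / 20 = 1.0 points/day

1.0 points/day


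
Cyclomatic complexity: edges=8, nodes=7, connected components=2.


Formula: V(G) = E - N + 2P
V(G) = 8 - 7 + 2*2
V(G) = 1 + 4
V(G) = 5

5


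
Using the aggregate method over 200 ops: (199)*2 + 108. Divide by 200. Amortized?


Formula: Amortized cost = Total cost / Operations
Total cost = (199 * 2) + (1 * 108)
Total cost = 398 + 108 = 506
Amortized = 506 / 200 = 2.53

2.53


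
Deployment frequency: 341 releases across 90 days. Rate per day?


Formula: deployments per day = releases / days
= 341 / 90
= 3.789 deploys/day
(equivalently, 26.52 deploys/week)

3.789 deploys/day


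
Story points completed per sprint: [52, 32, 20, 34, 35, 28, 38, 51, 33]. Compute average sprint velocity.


Formula: Avg velocity = Total points / Number of sprints
Points: [52, 32, 20, 34, 35, 28, 38, 51, 33]
Sum = 52 + 32 + 20 + 34 + 35 + 28 + 38 + 51 + 33 = 323
Avg velocity = 323 / 9 = 35.89 points/sprint

35.89 points/sprint


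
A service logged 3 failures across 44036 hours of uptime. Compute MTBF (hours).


Formula: MTBF = Total operating time / Number of failures
MTBF = 44036 / 3
MTBF = 14678.67 hours

14678.67 hours


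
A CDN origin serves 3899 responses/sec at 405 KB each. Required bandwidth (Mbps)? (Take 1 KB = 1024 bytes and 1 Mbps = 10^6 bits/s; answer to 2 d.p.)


Formula: Mbps = payload_bytes * RPS * 8 / 1e6
Payload per request = 405 KB = 405 * 1024 = 414720 bytes
Total bytes/sec = 414720 * 3899 = 1616993280
Total bits/sec = 1616993280 * 8 = 12935946240
Mbps = 12935946240 / 1e6 = 12935.95

12935.95 Mbps


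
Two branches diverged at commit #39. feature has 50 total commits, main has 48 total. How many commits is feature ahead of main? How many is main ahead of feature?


Common ancestor: commit #39
feature commits after divergence: 50 - 39 = 11
main commits after divergence: 48 - 39 = 9
feature is 11 commits ahead of main
main is 9 commits ahead of feature

feature ahead: 11, main ahead: 9


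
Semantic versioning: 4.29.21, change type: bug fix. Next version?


Current: 4.29.21
Change category: 'bug fix' → patch bump
SemVer rule: patch bump → increment PATCH (MAJOR and MINOR unchanged)
New: 4.29.22

4.29.22


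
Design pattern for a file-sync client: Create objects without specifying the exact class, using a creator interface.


This matches the Factory Method pattern

Factory Method


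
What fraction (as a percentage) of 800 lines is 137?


Coverage = covered / total * 100
Coverage = 137 / 800 * 100
Coverage = 17.13%

17.13%


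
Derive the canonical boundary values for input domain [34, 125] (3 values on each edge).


Range: [34, 125]
Boundaries: just below min, min, min+1, max-1, max, just above max
Values: [33, 34, 35, 124, 125, 126]

[33, 34, 35, 124, 125, 126]


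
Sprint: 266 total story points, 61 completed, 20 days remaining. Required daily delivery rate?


Formula: Required rate = Remaining points / Days left
Remaining = 266 - 61 = 205 points
Required rate = 205 / 20 = 10.25 points/day

10.25 points/day


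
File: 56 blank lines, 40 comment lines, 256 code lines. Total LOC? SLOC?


Total LOC = blank + comment + code
Total LOC = 56 + 40 + 256 = 352
SLOC (source only) = code = 256

Total LOC: 352, SLOC: 256


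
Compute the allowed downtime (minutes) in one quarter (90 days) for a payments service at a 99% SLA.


Formula: allowed downtime = period * (100 - SLA) / 100
Period (quarter (90 days)) = 129600 minutes
Unavailability fraction = (100 - 99.0) / 100
Allowed downtime = 129600 * (100 - 99.0) / 100
Allowed downtime = 1296.0 minutes

1296.0 minutes


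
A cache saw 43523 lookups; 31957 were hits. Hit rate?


Formula: hit rate = hits / (hits + misses) * 100
hit rate = 31957 / (31957 + 11566) * 100
hit rate = 31957 / 43523 * 100
hit rate = 73.43%

73.43%


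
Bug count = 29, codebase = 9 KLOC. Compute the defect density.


Defect density = defects / KLOC
Defect density = 29 / 9
Defect density = 3.222 defects/KLOC

3.222 defects/KLOC


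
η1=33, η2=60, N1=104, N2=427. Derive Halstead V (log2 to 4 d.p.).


Formula: V = N * log2(η), where N = N1 + N2 and η = η1 + η2
η = 33 + 60 = 93
N = 104 + 427 = 531
log2(93) ≈ 6.5392
V = 531 * 6.5392 = 3472.32

3472.32


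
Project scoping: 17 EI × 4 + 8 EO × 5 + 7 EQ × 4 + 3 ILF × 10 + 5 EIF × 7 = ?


UFP = EI*4 + EO*5 + EQ*4 + ILF*10 + EIF*7
UFP = 17*4 + 8*5 + 7*4 + 3*10 + 5*7
UFP = 68 + 40 + 28 + 30 + 35
UFP = 201

201


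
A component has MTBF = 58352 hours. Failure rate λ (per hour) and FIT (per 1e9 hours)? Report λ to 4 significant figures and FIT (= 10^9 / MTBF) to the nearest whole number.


Formula: λ = 1 / MTBF; FIT = λ × 1e9 = 1e9 / MTBF
λ = 1 / 58352 ≈ 1.714e-05 failures/hour
FIT = 1e9 / 58352 ≈ 17137 failures per 1e9 hours (nearest whole number)

λ = 1.714e-05 /h, FIT = 17137


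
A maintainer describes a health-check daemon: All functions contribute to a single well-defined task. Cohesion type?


Reasoning: Best: single purpose
Type: Functional cohesion

Functional cohesion


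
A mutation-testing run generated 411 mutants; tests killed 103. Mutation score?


Mutation score = killed / total * 100
Mutation score = 103 / 411 * 100
Mutation score = 25.06%

25.06%


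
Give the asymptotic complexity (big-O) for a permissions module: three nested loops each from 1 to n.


Reasoning: three levels of nesting over n
Complexity: O(n^3)

O(n^3)


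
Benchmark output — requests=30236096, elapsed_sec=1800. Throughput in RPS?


Formula: throughput = requests / seconds
throughput = 30236096 / 1800
throughput = 16797.83 requests/second

16797.83 requests/second


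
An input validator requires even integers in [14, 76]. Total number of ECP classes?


Constraint: even integers in [14, 76]
Class 1: x < 14 — out-of-range invalid
Class 2: x in [14,76] but odd — wrong type invalid
Class 3: x in [14,76] and even — valid
Class 4: x > 76 — out-of-range invalid
Total equivalence classes: 4

4 equivalence classes


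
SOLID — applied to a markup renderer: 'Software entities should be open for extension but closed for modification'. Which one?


This describes the Open/Closed Principle (OCP)

Open/Closed Principle (OCP)


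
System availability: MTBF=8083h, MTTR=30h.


Availability = MTBF / (MTBF + MTTR)
Availability = 8083 / (8083 + 30)
Availability = 8083 / 8113
Availability = 99.6302%

99.6302%


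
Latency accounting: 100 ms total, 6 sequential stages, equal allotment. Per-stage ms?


Formula: per_stage = total_budget / stages
per_stage = 100 / 6
per_stage = 16.67 ms

16.67 ms


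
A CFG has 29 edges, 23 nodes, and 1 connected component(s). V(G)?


Formula: V(G) = E - N + 2P
V(G) = 29 - 23 + 2*1
V(G) = 6 + 2
V(G) = 8

8


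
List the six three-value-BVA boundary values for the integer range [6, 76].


Range: [6, 76]
Boundaries: just below min, min, min+1, max-1, max, just above max
Values: [5, 6, 7, 75, 76, 77]

[5, 6, 7, 75, 76, 77]


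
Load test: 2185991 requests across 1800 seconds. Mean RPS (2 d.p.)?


Formula: throughput = requests / seconds
throughput = 2185991 / 1800
throughput = 1214.44 requests/second

1214.44 requests/second


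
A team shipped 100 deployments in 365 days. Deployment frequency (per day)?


Formula: deployments per day = releases / days
= 100 / 365
= 0.274 deploys/day
(equivalently, 1.92 deploys/week)

0.274 deploys/day
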